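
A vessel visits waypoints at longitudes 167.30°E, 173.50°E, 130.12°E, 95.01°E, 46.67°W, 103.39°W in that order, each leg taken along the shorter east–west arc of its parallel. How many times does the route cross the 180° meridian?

0

Leg 1: +167.30° → +173.50°, shortest Δλ = 6.2° (east) — does not cross 180°.
Leg 2: +173.50° → +130.12°, shortest Δλ = -43.38° (west) — does not cross 180°.
Leg 3: +130.12° → +95.01°, shortest Δλ = -35.11° (west) — does not cross 180°.
Leg 4: +95.01° → -46.67°, shortest Δλ = -141.68° (west) — does not cross 180°.
Leg 5: -46.67° → -103.39°, shortest Δλ = -56.72° (west) — does not cross 180°.
Total crossings: 0.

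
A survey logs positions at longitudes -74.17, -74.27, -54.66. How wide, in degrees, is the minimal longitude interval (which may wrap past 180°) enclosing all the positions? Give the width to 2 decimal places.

Sort the longitudes: -74.27°, -74.17°, -54.66°.
Eastward gaps between consecutive values (wrapping around): 0.10°, 19.51°, 340.39°.
Largest gap = 340.39° ⇒ minimal covering band is its complement: 360° − 340.39° = 19.61°.
Band runs from -74.27° eastward to -54.66°.

19.61°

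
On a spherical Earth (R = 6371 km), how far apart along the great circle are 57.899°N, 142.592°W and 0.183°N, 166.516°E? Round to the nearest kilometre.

7811 km

Δλ = 166.516 − -142.592 = 309.108°; wrapped into (−180°, 180°]: -50.892°.
Δφ = 0.183 − 57.899 = -57.716°.
a = sin²(Δφ/2) + cos φ₁ · cos φ₂ · sin²(Δλ/2) = 0.331044.
c = 2·atan2(√a, √(1−a)) = 1.22610 rad → d = 6371·c ≈ 7811.48 km.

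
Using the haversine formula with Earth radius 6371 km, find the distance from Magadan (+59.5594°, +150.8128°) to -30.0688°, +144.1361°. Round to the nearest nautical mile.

5392 nmi

Δλ = 144.1361 − 150.8128 = -6.6767°.
Δφ = -30.0688 − 59.5594 = -89.6282°.
a = sin²(Δφ/2) + cos φ₁ · cos φ₂ · sin²(Δλ/2) = 0.498242.
c = 2·atan2(√a, √(1−a)) = 1.56728 rad → d = 6371·c ≈ 9985.15 km ≈ 5391.55 nmi.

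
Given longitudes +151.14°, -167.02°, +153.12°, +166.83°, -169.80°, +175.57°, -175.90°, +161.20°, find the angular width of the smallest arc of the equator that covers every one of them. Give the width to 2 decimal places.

Sort the longitudes: -175.90°, -169.80°, -167.02°, +151.14°, +153.12°, +161.20°, +166.83°, +175.57°.
Eastward gaps between consecutive values (wrapping around): 6.10°, 2.78°, 318.16°, 1.98°, 8.08°, 5.63°, 8.74°, 8.53°.
Largest gap = 318.16° ⇒ minimal covering band is its complement: 360° − 318.16° = 41.84°.
Band runs from +151.14° eastward to -167.02°, crossing the antimeridian.

41.84°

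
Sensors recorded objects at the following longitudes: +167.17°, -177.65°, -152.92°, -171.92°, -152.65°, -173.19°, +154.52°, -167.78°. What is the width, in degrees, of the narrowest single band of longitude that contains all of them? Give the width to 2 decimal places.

52.83°

Sort the longitudes: -177.65°, -173.19°, -171.92°, -167.78°, -152.92°, -152.65°, +154.52°, +167.17°.
Eastward gaps between consecutive values (wrapping around): 4.46°, 1.27°, 4.14°, 14.86°, 0.27°, 307.17°, 12.65°, 15.18°.
Largest gap = 307.17° ⇒ minimal covering band is its complement: 360° − 307.17° = 52.83°.
Band runs from +154.52° eastward to -152.65°, crossing the antimeridian.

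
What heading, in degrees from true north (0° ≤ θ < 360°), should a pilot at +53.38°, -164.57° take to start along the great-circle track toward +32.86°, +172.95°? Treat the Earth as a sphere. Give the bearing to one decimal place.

Δλ = 172.95 − -164.57 = 337.52°; wrapped into (−180°, 180°]: -22.48°.
θ = atan2( sin Δλ · cos φ₂ , cos φ₁ · sin φ₂ − sin φ₁ · cos φ₂ · cos Δλ )
  = atan2(-0.32118, -0.29930) = -132.981° → normalised to [0°, 360°): 227.019°.

227.0°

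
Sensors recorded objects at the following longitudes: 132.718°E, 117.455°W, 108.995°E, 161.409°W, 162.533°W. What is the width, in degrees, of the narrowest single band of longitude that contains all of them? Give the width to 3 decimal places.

133.550°

Sort the longitudes: -162.533°, -161.409°, -117.455°, +108.995°, +132.718°.
Eastward gaps between consecutive values (wrapping around): 1.124°, 43.954°, 226.450°, 23.723°, 64.749°.
Largest gap = 226.450° ⇒ minimal covering band is its complement: 360° − 226.450° = 133.550°.
Band runs from +108.995° eastward to -117.455°, crossing the antimeridian.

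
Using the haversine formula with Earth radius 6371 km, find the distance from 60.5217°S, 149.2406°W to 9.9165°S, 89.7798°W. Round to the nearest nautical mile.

Δλ = -89.7798 − -149.2406 = 59.4608°.
Δφ = -9.9165 − -60.5217 = 50.6052°.
a = sin²(Δφ/2) + cos φ₁ · cos φ₂ · sin²(Δλ/2) = 0.301885.
c = 2·atan2(√a, √(1−a)) = 1.16339 rad → d = 6371·c ≈ 7411.96 km ≈ 4002.14 nmi.

4002 nmi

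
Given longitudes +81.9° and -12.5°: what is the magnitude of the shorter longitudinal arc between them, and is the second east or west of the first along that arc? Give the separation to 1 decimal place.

Raw difference: -12.5 − 81.9 = -94.4°.
Normalise into (−180°, 180°]: -94.4° stays -94.4°.
Negative ⇒ the second point lies to the west; separation 94.4°.

94.4° west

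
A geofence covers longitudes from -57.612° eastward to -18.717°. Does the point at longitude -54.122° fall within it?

Yes

Band width going east from -57.612° to -18.717°: ((-18.717 − -57.612) mod 360) = 38.895°.
Offset of -54.122° east of the west edge: ((-54.122 − -57.612) mod 360) = 3.490°.
3.490° ≤ 38.895° ⇒ inside.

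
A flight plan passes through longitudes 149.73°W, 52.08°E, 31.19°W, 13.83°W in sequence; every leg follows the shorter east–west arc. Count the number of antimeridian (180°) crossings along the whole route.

Leg 1: -149.73° → +52.08°, shortest Δλ = -158.19° (west) — crosses 180°.
Leg 2: +52.08° → -31.19°, shortest Δλ = -83.27° (west) — does not cross 180°.
Leg 3: -31.19° → -13.83°, shortest Δλ = 17.36° (east) — does not cross 180°.
Total crossings: 1.

1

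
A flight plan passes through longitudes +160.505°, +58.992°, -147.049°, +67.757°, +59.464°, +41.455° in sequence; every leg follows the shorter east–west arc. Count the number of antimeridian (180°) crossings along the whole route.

2

Leg 1: +160.505° → +58.992°, shortest Δλ = -101.513° (west) — does not cross 180°.
Leg 2: +58.992° → -147.049°, shortest Δλ = 153.959° (east) — crosses 180°.
Leg 3: -147.049° → +67.757°, shortest Δλ = -145.194° (west) — crosses 180°.
Leg 4: +67.757° → +59.464°, shortest Δλ = -8.293° (west) — does not cross 180°.
Leg 5: +59.464° → +41.455°, shortest Δλ = -18.009° (west) — does not cross 180°.
Total crossings: 2.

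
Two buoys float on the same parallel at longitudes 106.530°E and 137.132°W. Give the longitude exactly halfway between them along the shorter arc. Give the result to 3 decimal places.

164.699°E

Signed shortest Δλ from +106.530° to -137.132° is +116.338°.
Midpoint longitude = +106.530° + (+116.338°)/2 = +106.530° + 58.169° = +164.699°.
(The naïve average (+106.530 + -137.132)/2 = -15.301° is on the wrong side of the globe.)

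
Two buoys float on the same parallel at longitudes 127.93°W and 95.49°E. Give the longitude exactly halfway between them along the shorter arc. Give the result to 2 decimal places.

Signed shortest Δλ from -127.93° to +95.49° is -136.58°.
Midpoint longitude = -127.93° + (-136.58°)/2 = -127.93° − 68.29° = -196.22°.
Normalise into (−180°, 180°]: +163.78°.
(The naïve average (-127.93 + +95.49)/2 = -16.22° is on the wrong side of the globe.)

163.78°E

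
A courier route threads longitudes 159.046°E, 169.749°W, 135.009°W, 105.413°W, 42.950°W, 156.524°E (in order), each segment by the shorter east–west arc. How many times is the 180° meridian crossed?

Leg 1: +159.046° → -169.749°, shortest Δλ = 31.205° (east) — crosses 180°.
Leg 2: -169.749° → -135.009°, shortest Δλ = 34.74° (east) — does not cross 180°.
Leg 3: -135.009° → -105.413°, shortest Δλ = 29.596° (east) — does not cross 180°.
Leg 4: -105.413° → -42.950°, shortest Δλ = 62.463° (east) — does not cross 180°.
Leg 5: -42.950° → +156.524°, shortest Δλ = -160.526° (west) — crosses 180°.
Total crossings: 2.

2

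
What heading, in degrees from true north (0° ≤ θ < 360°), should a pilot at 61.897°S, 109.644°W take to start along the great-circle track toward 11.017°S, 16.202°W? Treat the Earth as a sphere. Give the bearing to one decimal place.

98.2°

Δλ = -16.202 − -109.644 = 93.442°.
θ = atan2( sin Δλ · cos φ₂ , cos φ₁ · sin φ₂ − sin φ₁ · cos φ₂ · cos Δλ )
  = atan2(0.97980, -0.14200) = 98.246° → normalised to [0°, 360°): 98.246°.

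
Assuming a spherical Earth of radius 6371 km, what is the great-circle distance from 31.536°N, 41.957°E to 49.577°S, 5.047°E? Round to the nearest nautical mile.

Δλ = 5.047 − 41.957 = -36.910°.
Δφ = -49.577 − 31.536 = -81.113°.
a = sin²(Δφ/2) + cos φ₁ · cos φ₂ · sin²(Δλ/2) = 0.478139.
c = 2·atan2(√a, √(1−a)) = 1.52706 rad → d = 6371·c ≈ 9728.90 km ≈ 5253.19 nmi.

5253 nmi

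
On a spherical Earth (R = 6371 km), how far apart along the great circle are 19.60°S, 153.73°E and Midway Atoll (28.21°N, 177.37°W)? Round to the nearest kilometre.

Δλ = -177.37 − 153.73 = -331.10°; wrapped into (−180°, 180°]: 28.90°.
Δφ = 28.21 − -19.60 = 47.81°.
a = sin²(Δφ/2) + cos φ₁ · cos φ₂ · sin²(Δλ/2) = 0.215897.
c = 2·atan2(√a, √(1−a)) = 0.96647 rad → d = 6371·c ≈ 6157.39 km.

6157 km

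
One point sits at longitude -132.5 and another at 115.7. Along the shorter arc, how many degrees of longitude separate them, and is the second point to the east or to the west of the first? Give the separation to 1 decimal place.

111.8° west

Raw difference: 115.7 − -132.5 = 248.2°.
Normalise into (−180°, 180°]: 248.2° − 360° = -111.8°.
Negative ⇒ the second point lies to the west; separation 111.8°.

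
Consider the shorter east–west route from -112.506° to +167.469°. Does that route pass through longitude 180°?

Naïve |167.469 − -112.506| = 279.975° > 180°, so the shorter arc goes the other way round — across 180°.
Signed shortest Δλ = ((167.469 − -112.506 + 180) mod 360) − 180 = -80.025°.
Going west by 80.025° from -112.506° passes through 180° before reaching +167.469°.

Yes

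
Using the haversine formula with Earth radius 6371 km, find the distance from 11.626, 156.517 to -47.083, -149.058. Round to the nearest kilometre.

8461 km

Δλ = -149.058 − 156.517 = -305.575°; wrapped into (−180°, 180°]: 54.425°.
Δφ = -47.083 − 11.626 = -58.709°.
a = sin²(Δφ/2) + cos φ₁ · cos φ₂ · sin²(Δλ/2) = 0.379781.
c = 2·atan2(√a, √(1−a)) = 1.32798 rad → d = 6371·c ≈ 8460.56 km.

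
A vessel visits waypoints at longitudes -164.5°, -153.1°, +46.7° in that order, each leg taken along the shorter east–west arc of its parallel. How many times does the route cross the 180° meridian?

1

Leg 1: -164.5° → -153.1°, shortest Δλ = 11.4° (east) — does not cross 180°.
Leg 2: -153.1° → +46.7°, shortest Δλ = -160.2° (west) — crosses 180°.
Total crossings: 1.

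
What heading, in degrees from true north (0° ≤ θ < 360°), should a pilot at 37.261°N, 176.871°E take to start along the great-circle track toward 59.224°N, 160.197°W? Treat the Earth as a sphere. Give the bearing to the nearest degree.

27°

Δλ = -160.197 − 176.871 = -337.068°; wrapped into (−180°, 180°]: 22.932°.
θ = atan2( sin Δλ · cos φ₂ , cos φ₁ · sin φ₂ − sin φ₁ · cos φ₂ · cos Δλ )
  = atan2(0.19937, 0.39849) = 26.579° → normalised to [0°, 360°): 26.579°.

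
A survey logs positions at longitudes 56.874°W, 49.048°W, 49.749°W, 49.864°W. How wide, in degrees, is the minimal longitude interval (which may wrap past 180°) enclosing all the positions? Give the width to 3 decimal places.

Sort the longitudes: -56.874°, -49.864°, -49.749°, -49.048°.
Eastward gaps between consecutive values (wrapping around): 7.010°, 0.115°, 0.701°, 352.174°.
Largest gap = 352.174° ⇒ minimal covering band is its complement: 360° − 352.174° = 7.826°.
Band runs from -56.874° eastward to -49.048°.

7.826°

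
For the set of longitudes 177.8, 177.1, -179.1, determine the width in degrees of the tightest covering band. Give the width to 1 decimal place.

Sort the longitudes: -179.1°, +177.1°, +177.8°.
Eastward gaps between consecutive values (wrapping around): 356.2°, 0.7°, 3.1°.
Largest gap = 356.2° ⇒ minimal covering band is its complement: 360° − 356.2° = 3.8°.
Band runs from +177.1° eastward to -179.1°, crossing the antimeridian.

3.8°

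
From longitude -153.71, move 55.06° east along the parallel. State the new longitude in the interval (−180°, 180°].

Start at -153.71°; shift +55.06° → -98.65°.
-98.65° already lies in (−180°, 180°].

-98.65°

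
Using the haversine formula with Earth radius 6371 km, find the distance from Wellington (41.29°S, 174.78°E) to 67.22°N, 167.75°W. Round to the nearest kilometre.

12156 km

Δλ = -167.75 − 174.78 = -342.53°; wrapped into (−180°, 180°]: 17.47°.
Δφ = 67.22 − -41.29 = 108.51°.
a = sin²(Δφ/2) + cos φ₁ · cos φ₂ · sin²(Δλ/2) = 0.665445.
c = 2·atan2(√a, √(1−a)) = 1.90804 rad → d = 6371·c ≈ 12156.14 km.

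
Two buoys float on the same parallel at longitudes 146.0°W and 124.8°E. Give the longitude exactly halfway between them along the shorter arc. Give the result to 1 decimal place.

Signed shortest Δλ from -146.0° to +124.8° is -89.2°.
Midpoint longitude = -146.0° + (-89.2°)/2 = -146.0° − 44.6° = -190.6°.
Normalise into (−180°, 180°]: +169.4°.
(The naïve average (-146.0 + +124.8)/2 = -10.6° is on the wrong side of the globe.)

169.4°E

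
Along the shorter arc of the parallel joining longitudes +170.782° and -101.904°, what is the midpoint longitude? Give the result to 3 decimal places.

Signed shortest Δλ from +170.782° to -101.904° is +87.314°.
Midpoint longitude = +170.782° + (+87.314°)/2 = +170.782° + 43.657° = +214.439°.
Normalise into (−180°, 180°]: -145.561°.
(The naïve average (+170.782 + -101.904)/2 = 34.439° is on the wrong side of the globe.)

-145.561°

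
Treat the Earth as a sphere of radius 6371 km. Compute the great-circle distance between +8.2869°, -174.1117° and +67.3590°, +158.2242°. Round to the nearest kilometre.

6887 km

Δλ = 158.2242 − -174.1117 = 332.3359°; wrapped into (−180°, 180°]: -27.6641°.
Δφ = 67.3590 − 8.2869 = 59.0721°.
a = sin²(Δφ/2) + cos φ₁ · cos φ₂ · sin²(Δλ/2) = 0.264794.
c = 2·atan2(√a, √(1−a)) = 1.08104 rad → d = 6371·c ≈ 6887.30 km.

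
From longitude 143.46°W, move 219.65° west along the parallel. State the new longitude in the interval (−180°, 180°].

3.11°W

Start at -143.46°; shift −219.65° → -363.11°.
-363.11° lies outside (−180°, 180°]; add 360° → -3.11°.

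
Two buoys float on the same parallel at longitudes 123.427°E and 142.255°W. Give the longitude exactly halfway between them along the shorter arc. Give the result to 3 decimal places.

170.586°E

Signed shortest Δλ from +123.427° to -142.255° is +94.318°.
Midpoint longitude = +123.427° + (+94.318°)/2 = +123.427° + 47.159° = +170.586°.
(The naïve average (+123.427 + -142.255)/2 = -9.414° is on the wrong side of the globe.)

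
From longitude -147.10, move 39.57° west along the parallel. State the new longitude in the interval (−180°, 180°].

+173.33°

Start at -147.10°; shift −39.57° → -186.67°.
-186.67° lies outside (−180°, 180°]; add 360° → +173.33°.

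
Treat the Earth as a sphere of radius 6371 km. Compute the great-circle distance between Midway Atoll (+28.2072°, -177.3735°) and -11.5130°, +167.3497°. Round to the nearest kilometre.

Δλ = 167.3497 − -177.3735 = 344.7232°; wrapped into (−180°, 180°]: -15.2768°.
Δφ = -11.5130 − 28.2072 = -39.7202°.
a = sin²(Δφ/2) + cos φ₁ · cos φ₂ · sin²(Δλ/2) = 0.130669.
c = 2·atan2(√a, √(1−a)) = 0.73971 rad → d = 6371·c ≈ 4712.72 km.

4713 km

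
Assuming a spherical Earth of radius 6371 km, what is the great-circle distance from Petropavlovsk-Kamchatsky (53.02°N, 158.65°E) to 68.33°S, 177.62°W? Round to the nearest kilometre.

13635 km

Δλ = -177.62 − 158.65 = -336.27°; wrapped into (−180°, 180°]: 23.73°.
Δφ = -68.33 − 53.02 = -121.35°.
a = sin²(Δφ/2) + cos φ₁ · cos φ₂ · sin²(Δλ/2) = 0.769522.
c = 2·atan2(√a, √(1−a)) = 2.14010 rad → d = 6371·c ≈ 13634.57 km.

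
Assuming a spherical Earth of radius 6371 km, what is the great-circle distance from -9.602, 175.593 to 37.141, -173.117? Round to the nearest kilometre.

5329 km

Δλ = -173.117 − 175.593 = -348.710°; wrapped into (−180°, 180°]: 11.290°.
Δφ = 37.141 − -9.602 = 46.743°.
a = sin²(Δφ/2) + cos φ₁ · cos φ₂ · sin²(Δλ/2) = 0.164969.
c = 2·atan2(√a, √(1−a)) = 0.83650 rad → d = 6371·c ≈ 5329.36 km.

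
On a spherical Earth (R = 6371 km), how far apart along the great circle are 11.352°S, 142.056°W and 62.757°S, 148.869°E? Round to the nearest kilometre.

7829 km

Δλ = 148.869 − -142.056 = 290.925°; wrapped into (−180°, 180°]: -69.075°.
Δφ = -62.757 − -11.352 = -51.405°.
a = sin²(Δφ/2) + cos φ₁ · cos φ₂ · sin²(Δλ/2) = 0.332354.
c = 2·atan2(√a, √(1−a)) = 1.22888 rad → d = 6371·c ≈ 7829.20 km.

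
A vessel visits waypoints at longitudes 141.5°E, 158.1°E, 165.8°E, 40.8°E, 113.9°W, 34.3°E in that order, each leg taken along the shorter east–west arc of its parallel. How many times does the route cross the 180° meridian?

0

Leg 1: +141.5° → +158.1°, shortest Δλ = 16.6° (east) — does not cross 180°.
Leg 2: +158.1° → +165.8°, shortest Δλ = 7.7° (east) — does not cross 180°.
Leg 3: +165.8° → +40.8°, shortest Δλ = -125.0° (west) — does not cross 180°.
Leg 4: +40.8° → -113.9°, shortest Δλ = -154.7° (west) — does not cross 180°.
Leg 5: -113.9° → +34.3°, shortest Δλ = 148.2° (east) — does not cross 180°.
Total crossings: 0.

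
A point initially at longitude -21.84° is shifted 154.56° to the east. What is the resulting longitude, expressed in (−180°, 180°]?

+132.72°

Start at -21.84°; shift +154.56° → +132.72°.
+132.72° already lies in (−180°, 180°].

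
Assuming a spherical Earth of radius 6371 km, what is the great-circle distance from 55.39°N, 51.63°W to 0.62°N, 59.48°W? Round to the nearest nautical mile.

Δλ = -59.48 − -51.63 = -7.85°.
Δφ = 0.62 − 55.39 = -54.77°.
a = sin²(Δφ/2) + cos φ₁ · cos φ₂ · sin²(Δλ/2) = 0.214231.
c = 2·atan2(√a, √(1−a)) = 0.96242 rad → d = 6371·c ≈ 6131.56 km ≈ 3310.78 nmi.

3311 nmi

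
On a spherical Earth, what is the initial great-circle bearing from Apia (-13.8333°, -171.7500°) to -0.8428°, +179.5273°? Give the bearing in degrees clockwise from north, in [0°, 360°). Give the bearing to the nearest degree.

Δλ = 179.5273 − -171.7500 = 351.2773°; wrapped into (−180°, 180°]: -8.7227°.
θ = atan2( sin Δλ · cos φ₂ , cos φ₁ · sin φ₂ − sin φ₁ · cos φ₂ · cos Δλ )
  = atan2(-0.15164, 0.22202) = -34.332° → normalised to [0°, 360°): 325.668°.

326°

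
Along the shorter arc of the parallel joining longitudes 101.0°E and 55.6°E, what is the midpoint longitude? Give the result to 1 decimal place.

Signed shortest Δλ from +101.0° to +55.6° is -45.4°.
Midpoint longitude = +101.0° + (-45.4°)/2 = +101.0° − 22.7° = +78.3°.

78.3°E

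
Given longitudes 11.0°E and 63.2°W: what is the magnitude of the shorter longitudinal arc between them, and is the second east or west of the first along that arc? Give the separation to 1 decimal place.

Raw difference: -63.2 − 11.0 = -74.2°.
Normalise into (−180°, 180°]: -74.2° stays -74.2°.
Negative ⇒ the second point lies to the west; separation 74.2°.

74.2° west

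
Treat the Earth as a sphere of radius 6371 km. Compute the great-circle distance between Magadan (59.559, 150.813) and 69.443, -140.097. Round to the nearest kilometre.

Δλ = -140.097 − 150.813 = -290.910°; wrapped into (−180°, 180°]: 69.090°.
Δφ = 69.443 − 59.559 = 9.884°.
a = sin²(Δφ/2) + cos φ₁ · cos φ₂ · sin²(Δλ/2) = 0.064627.
c = 2·atan2(√a, √(1−a)) = 0.51408 rad → d = 6371·c ≈ 3275.19 km.

3275 km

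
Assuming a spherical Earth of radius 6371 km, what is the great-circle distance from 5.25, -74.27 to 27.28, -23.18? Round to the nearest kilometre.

5925 km

Δλ = -23.18 − -74.27 = 51.09°.
Δφ = 27.28 − 5.25 = 22.03°.
a = sin²(Δφ/2) + cos φ₁ · cos φ₂ · sin²(Δλ/2) = 0.201082.
c = 2·atan2(√a, √(1−a)) = 0.93000 rad → d = 6371·c ≈ 5925.01 km.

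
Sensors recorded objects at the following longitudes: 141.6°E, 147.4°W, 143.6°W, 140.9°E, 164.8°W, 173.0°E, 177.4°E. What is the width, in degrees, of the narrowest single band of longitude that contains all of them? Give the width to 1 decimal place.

75.5°

Sort the longitudes: -164.8°, -147.4°, -143.6°, +140.9°, +141.6°, +173.0°, +177.4°.
Eastward gaps between consecutive values (wrapping around): 17.4°, 3.8°, 284.5°, 0.7°, 31.4°, 4.4°, 17.8°.
Largest gap = 284.5° ⇒ minimal covering band is its complement: 360° − 284.5° = 75.5°.
Band runs from +140.9° eastward to -143.6°, crossing the antimeridian.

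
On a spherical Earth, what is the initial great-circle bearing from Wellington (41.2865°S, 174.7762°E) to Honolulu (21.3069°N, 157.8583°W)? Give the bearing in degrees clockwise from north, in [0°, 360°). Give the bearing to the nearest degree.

Δλ = -157.8583 − 174.7762 = -332.6345°; wrapped into (−180°, 180°]: 27.3655°.
θ = atan2( sin Δλ · cos φ₂ , cos φ₁ · sin φ₂ − sin φ₁ · cos φ₂ · cos Δλ )
  = atan2(0.42825, 0.81897) = 27.605° → normalised to [0°, 360°): 27.605°.

28°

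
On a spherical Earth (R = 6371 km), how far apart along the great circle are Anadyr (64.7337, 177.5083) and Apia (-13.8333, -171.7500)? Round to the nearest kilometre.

Δλ = -171.7500 − 177.5083 = -349.2583°; wrapped into (−180°, 180°]: 10.7417°.
Δφ = -13.8333 − 64.7337 = -78.5670°.
a = sin²(Δφ/2) + cos φ₁ · cos φ₂ · sin²(Δλ/2) = 0.404520.
c = 2·atan2(√a, √(1−a)) = 1.37866 rad → d = 6371·c ≈ 8783.42 km.

8783 km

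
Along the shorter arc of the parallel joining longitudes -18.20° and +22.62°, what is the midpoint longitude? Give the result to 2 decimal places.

Signed shortest Δλ from -18.20° to +22.62° is +40.82°.
Midpoint longitude = -18.20° + (+40.82°)/2 = -18.20° + 20.41° = +2.21°.

+2.21°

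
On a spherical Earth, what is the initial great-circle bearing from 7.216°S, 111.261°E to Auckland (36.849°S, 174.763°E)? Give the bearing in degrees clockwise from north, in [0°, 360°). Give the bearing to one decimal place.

127.5°

Δλ = 174.763 − 111.261 = 63.502°.
θ = atan2( sin Δλ · cos φ₂ , cos φ₁ · sin φ₂ − sin φ₁ · cos φ₂ · cos Δλ )
  = atan2(0.71616, -0.55011) = 127.529° → normalised to [0°, 360°): 127.529°.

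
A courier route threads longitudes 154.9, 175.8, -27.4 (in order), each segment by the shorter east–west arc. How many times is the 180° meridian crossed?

Leg 1: +154.9° → +175.8°, shortest Δλ = 20.9° (east) — does not cross 180°.
Leg 2: +175.8° → -27.4°, shortest Δλ = 156.8° (east) — crosses 180°.
Total crossings: 1.

1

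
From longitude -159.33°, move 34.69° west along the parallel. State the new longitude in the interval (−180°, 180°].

+165.98°

Start at -159.33°; shift −34.69° → -194.02°.
-194.02° lies outside (−180°, 180°]; add 360° → +165.98°.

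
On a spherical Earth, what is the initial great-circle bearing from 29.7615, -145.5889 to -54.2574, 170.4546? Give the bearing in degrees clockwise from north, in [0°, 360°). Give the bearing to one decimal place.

203.9°

Δλ = 170.4546 − -145.5889 = 316.0435°; wrapped into (−180°, 180°]: -43.9565°.
θ = atan2( sin Δλ · cos φ₂ , cos φ₁ · sin φ₂ − sin φ₁ · cos φ₂ · cos Δλ )
  = atan2(-0.40546, -0.91333) = -156.062° → normalised to [0°, 360°): 203.938°.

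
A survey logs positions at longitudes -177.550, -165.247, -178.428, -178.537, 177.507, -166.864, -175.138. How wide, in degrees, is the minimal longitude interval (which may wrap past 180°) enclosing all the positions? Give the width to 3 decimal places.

17.246°

Sort the longitudes: -178.537°, -178.428°, -177.550°, -175.138°, -166.864°, -165.247°, +177.507°.
Eastward gaps between consecutive values (wrapping around): 0.109°, 0.878°, 2.412°, 8.274°, 1.617°, 342.754°, 3.956°.
Largest gap = 342.754° ⇒ minimal covering band is its complement: 360° − 342.754° = 17.246°.
Band runs from +177.507° eastward to -165.247°, crossing the antimeridian.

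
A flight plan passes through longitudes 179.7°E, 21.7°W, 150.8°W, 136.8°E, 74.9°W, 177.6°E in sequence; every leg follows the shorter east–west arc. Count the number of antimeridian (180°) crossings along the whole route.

Leg 1: +179.7° → -21.7°, shortest Δλ = 158.6° (east) — crosses 180°.
Leg 2: -21.7° → -150.8°, shortest Δλ = -129.1° (west) — does not cross 180°.
Leg 3: -150.8° → +136.8°, shortest Δλ = -72.4° (west) — crosses 180°.
Leg 4: +136.8° → -74.9°, shortest Δλ = 148.3° (east) — crosses 180°.
Leg 5: -74.9° → +177.6°, shortest Δλ = -107.5° (west) — crosses 180°.
Total crossings: 4.

4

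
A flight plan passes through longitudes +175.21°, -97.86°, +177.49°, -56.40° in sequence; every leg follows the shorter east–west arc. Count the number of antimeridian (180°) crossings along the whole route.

Leg 1: +175.21° → -97.86°, shortest Δλ = 86.93° (east) — crosses 180°.
Leg 2: -97.86° → +177.49°, shortest Δλ = -84.65° (west) — crosses 180°.
Leg 3: +177.49° → -56.40°, shortest Δλ = 126.11° (east) — crosses 180°.
Total crossings: 3.

3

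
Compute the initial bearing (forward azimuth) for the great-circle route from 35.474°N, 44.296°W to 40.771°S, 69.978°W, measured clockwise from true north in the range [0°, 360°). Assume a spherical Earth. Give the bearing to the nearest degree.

Δλ = -69.978 − -44.296 = -25.682°.
θ = atan2( sin Δλ · cos φ₂ , cos φ₁ · sin φ₂ − sin φ₁ · cos φ₂ · cos Δλ )
  = atan2(-0.32821, -0.92790) = -160.521° → normalised to [0°, 360°): 199.479°.

199°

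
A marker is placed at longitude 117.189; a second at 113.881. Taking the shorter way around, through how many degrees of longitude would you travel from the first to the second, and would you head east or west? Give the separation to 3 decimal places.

Raw difference: 113.881 − 117.189 = -3.308°.
Normalise into (−180°, 180°]: -3.308° stays -3.308°.
Negative ⇒ the second point lies to the west; separation 3.308°.

3.308° west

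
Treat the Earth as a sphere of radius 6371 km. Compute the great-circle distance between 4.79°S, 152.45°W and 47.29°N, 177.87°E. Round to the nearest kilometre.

Δλ = 177.87 − -152.45 = 330.32°; wrapped into (−180°, 180°]: -29.68°.
Δφ = 47.29 − -4.79 = 52.08°.
a = sin²(Δφ/2) + cos φ₁ · cos φ₂ · sin²(Δλ/2) = 0.237058.
c = 2·atan2(√a, √(1−a)) = 1.01704 rad → d = 6371·c ≈ 6479.58 km.

6480 km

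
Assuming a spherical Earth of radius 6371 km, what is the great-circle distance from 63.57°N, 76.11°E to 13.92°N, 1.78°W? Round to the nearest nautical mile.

Δλ = -1.78 − 76.11 = -77.89°.
Δφ = 13.92 − 63.57 = -49.65°.
a = sin²(Δφ/2) + cos φ₁ · cos φ₂ · sin²(Δλ/2) = 0.346971.
c = 2·atan2(√a, √(1−a)) = 1.25975 rad → d = 6371·c ≈ 8025.84 km ≈ 4333.61 nmi.

4334 nmi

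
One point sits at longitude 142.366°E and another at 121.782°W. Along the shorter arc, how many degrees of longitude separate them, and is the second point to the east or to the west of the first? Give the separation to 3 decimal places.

Raw difference: -121.782 − 142.366 = -264.148°.
Normalise into (−180°, 180°]: -264.148° + 360° = 95.852°.
Positive ⇒ the second point lies to the east; separation 95.852°.

95.852° east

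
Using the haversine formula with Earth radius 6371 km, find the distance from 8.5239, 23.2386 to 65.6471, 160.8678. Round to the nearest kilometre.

11072 km

Δλ = 160.8678 − 23.2386 = 137.6292°.
Δφ = 65.6471 − 8.5239 = 57.1232°.
a = sin²(Δφ/2) + cos φ₁ · cos φ₂ · sin²(Δλ/2) = 0.583125.
c = 2·atan2(√a, √(1−a)) = 1.73782 rad → d = 6371·c ≈ 11071.66 km.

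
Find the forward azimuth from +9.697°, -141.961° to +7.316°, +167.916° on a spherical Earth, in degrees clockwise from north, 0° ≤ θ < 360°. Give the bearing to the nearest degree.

271°

Δλ = 167.916 − -141.961 = 309.877°; wrapped into (−180°, 180°]: -50.123°.
θ = atan2( sin Δλ · cos φ₂ , cos φ₁ · sin φ₂ − sin φ₁ · cos φ₂ · cos Δλ )
  = atan2(-0.76117, 0.01841) = -88.615° → normalised to [0°, 360°): 271.385°.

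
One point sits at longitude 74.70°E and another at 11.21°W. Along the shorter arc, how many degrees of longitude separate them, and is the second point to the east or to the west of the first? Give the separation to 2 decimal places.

Raw difference: -11.21 − 74.70 = -85.91°.
Normalise into (−180°, 180°]: -85.91° stays -85.91°.
Negative ⇒ the second point lies to the west; separation 85.91°.

85.91° west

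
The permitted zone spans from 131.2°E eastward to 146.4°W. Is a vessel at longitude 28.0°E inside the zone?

No

Band width going east from +131.2° to -146.4°: ((-146.4 − 131.2) mod 360) = 82.4°.
Offset of +28.0° east of the west edge: ((28.0 − 131.2) mod 360) = 256.8°.
256.8° > 82.4° ⇒ outside.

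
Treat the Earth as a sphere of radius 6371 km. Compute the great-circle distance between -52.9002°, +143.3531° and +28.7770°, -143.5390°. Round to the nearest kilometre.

Δλ = -143.5390 − 143.3531 = -286.8921°; wrapped into (−180°, 180°]: 73.1079°.
Δφ = 28.7770 − -52.9002 = 81.6772°.
a = sin²(Δφ/2) + cos φ₁ · cos φ₂ · sin²(Δλ/2) = 0.615166.
c = 2·atan2(√a, √(1−a)) = 1.80322 rad → d = 6371·c ≈ 11488.29 km.

11488 km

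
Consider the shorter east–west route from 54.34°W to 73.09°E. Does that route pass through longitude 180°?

No

Signed shortest Δλ = ((73.09 − -54.34 + 180) mod 360) − 180 = 127.43°.
Going east by 127.43° from -54.34° reaches +73.09° without touching 180°.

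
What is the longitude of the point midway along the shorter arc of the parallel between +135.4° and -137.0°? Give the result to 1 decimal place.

+179.2°

Signed shortest Δλ from +135.4° to -137.0° is +87.6°.
Midpoint longitude = +135.4° + (+87.6°)/2 = +135.4° + 43.8° = +179.2°.
(The naïve average (+135.4 + -137.0)/2 = -0.8° is on the wrong side of the globe.)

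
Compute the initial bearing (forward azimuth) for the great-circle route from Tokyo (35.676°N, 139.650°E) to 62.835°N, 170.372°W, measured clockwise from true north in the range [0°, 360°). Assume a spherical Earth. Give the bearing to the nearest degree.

32°

Δλ = -170.372 − 139.650 = -310.022°; wrapped into (−180°, 180°]: 49.978°.
θ = atan2( sin Δλ · cos φ₂ , cos φ₁ · sin φ₂ − sin φ₁ · cos φ₂ · cos Δλ )
  = atan2(0.34963, 0.55150) = 32.373° → normalised to [0°, 360°): 32.373°.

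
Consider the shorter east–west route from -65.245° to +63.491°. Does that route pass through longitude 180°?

No

Signed shortest Δλ = ((63.491 − -65.245 + 180) mod 360) − 180 = 128.736°.
Going east by 128.736° from -65.245° reaches +63.491° without touching 180°.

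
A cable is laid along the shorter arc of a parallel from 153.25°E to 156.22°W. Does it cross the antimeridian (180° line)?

Yes

Naïve |-156.22 − 153.25| = 309.47° > 180°, so the shorter arc goes the other way round — across 180°.
Signed shortest Δλ = ((-156.22 − 153.25 + 180) mod 360) − 180 = 50.53°.
Going east by 50.53° from +153.25° passes through 180° before reaching -156.22°.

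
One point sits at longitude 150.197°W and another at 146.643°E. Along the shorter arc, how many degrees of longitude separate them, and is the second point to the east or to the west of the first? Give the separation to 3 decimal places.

63.160° west

Raw difference: 146.643 − -150.197 = 296.84°.
Normalise into (−180°, 180°]: 296.84° − 360° = -63.16°.
Negative ⇒ the second point lies to the west; separation 63.160°.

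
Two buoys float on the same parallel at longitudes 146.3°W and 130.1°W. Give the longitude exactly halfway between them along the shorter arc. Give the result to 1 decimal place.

138.2°W

Signed shortest Δλ from -146.3° to -130.1° is +16.2°.
Midpoint longitude = -146.3° + (+16.2°)/2 = -146.3° + 8.1° = -138.2°.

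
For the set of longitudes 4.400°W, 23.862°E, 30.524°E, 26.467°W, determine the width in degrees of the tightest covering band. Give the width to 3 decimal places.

56.991°

Sort the longitudes: -26.467°, -4.400°, +23.862°, +30.524°.
Eastward gaps between consecutive values (wrapping around): 22.067°, 28.262°, 6.662°, 303.009°.
Largest gap = 303.009° ⇒ minimal covering band is its complement: 360° − 303.009° = 56.991°.
Band runs from -26.467° eastward to +30.524°.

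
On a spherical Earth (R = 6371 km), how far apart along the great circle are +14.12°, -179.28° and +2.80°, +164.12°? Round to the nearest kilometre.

Δλ = 164.12 − -179.28 = 343.40°; wrapped into (−180°, 180°]: -16.60°.
Δφ = 2.80 − 14.12 = -11.32°.
a = sin²(Δφ/2) + cos φ₁ · cos φ₂ · sin²(Δλ/2) = 0.029912.
c = 2·atan2(√a, √(1−a)) = 0.34765 rad → d = 6371·c ≈ 2214.87 km.

2215 km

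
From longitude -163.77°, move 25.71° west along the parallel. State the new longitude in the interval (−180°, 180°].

+170.52°

Start at -163.77°; shift −25.71° → -189.48°.
-189.48° lies outside (−180°, 180°]; add 360° → +170.52°.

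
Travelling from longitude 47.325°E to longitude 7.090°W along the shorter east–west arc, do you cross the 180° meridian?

Signed shortest Δλ = ((-7.090 − 47.325 + 180) mod 360) − 180 = -54.415°.
Going west by 54.415° from +47.325° reaches -7.090° without touching 180°.

No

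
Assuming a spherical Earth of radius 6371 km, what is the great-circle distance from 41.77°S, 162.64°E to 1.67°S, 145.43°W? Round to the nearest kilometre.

6824 km

Δλ = -145.43 − 162.64 = -308.07°; wrapped into (−180°, 180°]: 51.93°.
Δφ = -1.67 − -41.77 = 40.10°.
a = sin²(Δφ/2) + cos φ₁ · cos φ₂ · sin²(Δλ/2) = 0.260444.
c = 2·atan2(√a, √(1−a)) = 1.07115 rad → d = 6371·c ≈ 6824.32 km.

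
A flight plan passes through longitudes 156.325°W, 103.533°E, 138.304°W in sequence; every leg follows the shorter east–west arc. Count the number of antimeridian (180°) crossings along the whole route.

Leg 1: -156.325° → +103.533°, shortest Δλ = -100.142° (west) — crosses 180°.
Leg 2: +103.533° → -138.304°, shortest Δλ = 118.163° (east) — crosses 180°.
Total crossings: 2.

2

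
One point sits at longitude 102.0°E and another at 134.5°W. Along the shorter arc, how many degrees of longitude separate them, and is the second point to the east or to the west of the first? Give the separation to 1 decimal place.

123.5° east

Raw difference: -134.5 − 102.0 = -236.5°.
Normalise into (−180°, 180°]: -236.5° + 360° = 123.5°.
Positive ⇒ the second point lies to the east; separation 123.5°.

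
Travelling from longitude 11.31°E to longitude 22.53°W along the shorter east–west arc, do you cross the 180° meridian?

Signed shortest Δλ = ((-22.53 − 11.31 + 180) mod 360) − 180 = -33.84°.
Going west by 33.84° from +11.31° reaches -22.53° without touching 180°.

No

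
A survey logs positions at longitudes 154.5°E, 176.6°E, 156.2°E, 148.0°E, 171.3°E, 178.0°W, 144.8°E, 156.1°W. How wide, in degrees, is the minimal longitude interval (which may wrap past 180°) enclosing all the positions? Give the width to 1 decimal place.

59.1°

Sort the longitudes: -178.0°, -156.1°, +144.8°, +148.0°, +154.5°, +156.2°, +171.3°, +176.6°.
Eastward gaps between consecutive values (wrapping around): 21.9°, 300.9°, 3.2°, 6.5°, 1.7°, 15.1°, 5.3°, 5.4°.
Largest gap = 300.9° ⇒ minimal covering band is its complement: 360° − 300.9° = 59.1°.
Band runs from +144.8° eastward to -156.1°, crossing the antimeridian.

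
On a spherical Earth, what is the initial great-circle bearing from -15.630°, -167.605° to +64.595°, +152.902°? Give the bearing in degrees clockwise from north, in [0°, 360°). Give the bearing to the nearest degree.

Δλ = 152.902 − -167.605 = 320.507°; wrapped into (−180°, 180°]: -39.493°.
θ = atan2( sin Δλ · cos φ₂ , cos φ₁ · sin φ₂ − sin φ₁ · cos φ₂ · cos Δλ )
  = atan2(-0.27285, 0.95909) = -15.880° → normalised to [0°, 360°): 344.120°.

344°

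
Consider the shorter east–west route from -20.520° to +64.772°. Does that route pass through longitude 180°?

Signed shortest Δλ = ((64.772 − -20.520 + 180) mod 360) − 180 = 85.292°.
Going east by 85.292° from -20.520° reaches +64.772° without touching 180°.

No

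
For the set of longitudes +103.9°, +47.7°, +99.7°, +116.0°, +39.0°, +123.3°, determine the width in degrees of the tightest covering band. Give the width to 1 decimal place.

84.3°

Sort the longitudes: +39.0°, +47.7°, +99.7°, +103.9°, +116.0°, +123.3°.
Eastward gaps between consecutive values (wrapping around): 8.7°, 52.0°, 4.2°, 12.1°, 7.3°, 275.7°.
Largest gap = 275.7° ⇒ minimal covering band is its complement: 360° − 275.7° = 84.3°.
Band runs from +39.0° eastward to +123.3°.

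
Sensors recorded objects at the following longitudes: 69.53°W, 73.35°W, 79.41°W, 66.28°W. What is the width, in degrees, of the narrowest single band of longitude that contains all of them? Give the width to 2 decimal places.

13.13°

Sort the longitudes: -79.41°, -73.35°, -69.53°, -66.28°.
Eastward gaps between consecutive values (wrapping around): 6.06°, 3.82°, 3.25°, 346.87°.
Largest gap = 346.87° ⇒ minimal covering band is its complement: 360° − 346.87° = 13.13°.
Band runs from -79.41° eastward to -66.28°.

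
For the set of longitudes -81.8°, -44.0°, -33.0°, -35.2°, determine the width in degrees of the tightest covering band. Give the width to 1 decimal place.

Sort the longitudes: -81.8°, -44.0°, -35.2°, -33.0°.
Eastward gaps between consecutive values (wrapping around): 37.8°, 8.8°, 2.2°, 311.2°.
Largest gap = 311.2° ⇒ minimal covering band is its complement: 360° − 311.2° = 48.8°.
Band runs from -81.8° eastward to -33.0°.

48.8°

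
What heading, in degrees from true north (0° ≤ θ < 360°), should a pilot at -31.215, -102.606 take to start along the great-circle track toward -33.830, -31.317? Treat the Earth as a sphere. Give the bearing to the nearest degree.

113°

Δλ = -31.317 − -102.606 = 71.289°.
θ = atan2( sin Δλ · cos φ₂ , cos φ₁ · sin φ₂ − sin φ₁ · cos φ₂ · cos Δλ )
  = atan2(0.78679, -0.33803) = 113.250° → normalised to [0°, 360°): 113.250°.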